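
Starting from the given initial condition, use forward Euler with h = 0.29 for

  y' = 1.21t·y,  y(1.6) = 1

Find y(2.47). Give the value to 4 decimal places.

Euler: y_{n+1} = y_n + h·f(t_n, y_n).
t=1.600000, y=1.000000: f=1.936000 → y ← 1.000000 + 0.29·1.936000 = 1.561440
t=1.890000, y=1.561440: f=3.570857 → y ← 1.561440 + 0.29·3.570857 = 2.596989
t=2.180000, y=2.596989: f=6.850336 → y ← 2.596989 + 0.29·6.850336 = 4.583586
y(2.47) ≈ 4.5836

4.5836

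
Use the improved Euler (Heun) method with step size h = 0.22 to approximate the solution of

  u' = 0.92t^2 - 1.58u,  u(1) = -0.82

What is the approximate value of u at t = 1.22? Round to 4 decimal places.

Heun: k1 = f(t_n, u_n); k2 = f(t_n + h, u_n + h·k1); u_{n+1} = u_n + (h/2)·(k1 + k2).
t=1.000000, u=-0.820000:
  k1 = f(1.000000, -0.820000) = 2.215600
  k2 = f(1.220000, -0.332568) = 1.894785
  u ← -0.820000 + (0.22/2)·(2.215600 + 1.894785) = -0.367858
u(1.22) ≈ -0.3679

-0.3679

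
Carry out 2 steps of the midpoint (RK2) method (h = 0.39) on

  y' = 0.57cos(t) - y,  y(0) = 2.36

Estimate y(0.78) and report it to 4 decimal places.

Midpoint: k1 = f(t_n, y_n); k2 = f(t_n + h/2, y_n + (h/2)·k1); y_{n+1} = y_n + h·k2.
t=0.000000, y=2.360000:
  k1 = f(0.000000, 2.360000) = -1.790000
  k2 = f(0.195000, 2.010950) = -1.451753
  y ← 2.360000 + 0.39·(-1.451753) = 1.793816
t=0.390000, y=1.793816:
  k1 = f(0.390000, 1.793816) = -1.266618
  k2 = f(0.585000, 1.546826) = -1.071610
  y ← 1.793816 + 0.39·(-1.071610) = 1.375889
y(0.78) ≈ 1.3759

1.3759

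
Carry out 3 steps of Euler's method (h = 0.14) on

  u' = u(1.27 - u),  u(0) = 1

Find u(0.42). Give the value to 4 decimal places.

Euler: u_{n+1} = u_n + h·f(s_n, u_n).
s=0.000000, u=1.000000: f=0.270000 → u ← 1.000000 + 0.14·0.270000 = 1.037800
s=0.140000, u=1.037800: f=0.240977 → u ← 1.037800 + 0.14·0.240977 = 1.071537
s=0.280000, u=1.071537: f=0.212661 → u ← 1.071537 + 0.14·0.212661 = 1.101309
u(0.42) ≈ 1.1013

1.1013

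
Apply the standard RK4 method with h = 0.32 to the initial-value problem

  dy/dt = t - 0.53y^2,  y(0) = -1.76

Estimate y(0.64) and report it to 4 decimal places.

RK4: k1 = f(t_n, y_n); k2 = f(t_n + h/2, y_n + (h/2)·k1); k3 = f(t_n + h/2, y_n + (h/2)·k2); k4 = f(t_n + h, y_n + h·k3); y_{n+1} = y_n + (h/6)·(k1 + 2k2 + 2k3 + k4).
t=0.000000, y=-1.760000:
  k1 = f(0.000000, -1.760000) = -1.641728
  k2 = f(0.160000, -2.022676) = -2.008347
  k3 = f(0.160000, -2.081335) = -2.135937
  k4 = f(0.320000, -2.443500) = -2.844467
  y ← -1.760000 + (0.32/6)·(k1 + 2k2 + 2k3 + k4) = -2.441321
t=0.320000, y=-2.441321:
  k1 = f(0.320000, -2.441321) = -2.838825
  k2 = f(0.480000, -2.895533) = -3.963578
  k3 = f(0.480000, -3.075493) = -4.533089
  k4 = f(0.640000, -3.891909) = -7.387887
  y ← -2.441321 + (0.32/6)·(k1 + 2k2 + 2k3 + k4) = -3.893056
y(0.64) ≈ -3.8931

-3.8931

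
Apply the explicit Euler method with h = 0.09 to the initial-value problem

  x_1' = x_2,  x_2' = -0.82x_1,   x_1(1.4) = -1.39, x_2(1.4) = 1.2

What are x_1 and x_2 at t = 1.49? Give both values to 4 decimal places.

-1.2820, 1.3026

Euler on (x_1,x_2): x_1_{n+1} = x_1_n + h·x_1', x_2_{n+1} = x_2_n + h·x_2'.
1.400000: (-1.390000, 1.200000); f=(1.200000, 1.139800) → (-1.282000, 1.302582)
(x_1(1.49), x_2(1.49)) ≈ (-1.2820, 1.3026)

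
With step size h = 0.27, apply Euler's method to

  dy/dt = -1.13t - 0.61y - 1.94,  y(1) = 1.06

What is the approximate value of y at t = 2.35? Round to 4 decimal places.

Euler: y_{n+1} = y_n + h·f(t_n, y_n).
t=1.000000, y=1.060000: f=-3.716600 → y ← 1.060000 + 0.27·(-3.716600) = 0.056518
t=1.270000, y=0.056518: f=-3.409576 → y ← 0.056518 + 0.27·(-3.409576) = -0.864068
t=1.540000, y=-0.864068: f=-3.153119 → y ← -0.864068 + 0.27·(-3.153119) = -1.715410
t=1.810000, y=-1.715410: f=-2.938900 → y ← -1.715410 + 0.27·(-2.938900) = -2.508913
t=2.080000, y=-2.508913: f=-2.759963 → y ← -2.508913 + 0.27·(-2.759963) = -3.254103
y(2.35) ≈ -3.2541

-3.2541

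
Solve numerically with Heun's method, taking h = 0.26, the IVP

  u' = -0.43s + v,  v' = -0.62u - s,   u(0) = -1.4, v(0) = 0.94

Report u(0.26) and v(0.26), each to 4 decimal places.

-1.1408, 1.1122

Heun on (u,v): k1 = f(s_n, state_n); k2 = f(s_n + h, state_n + h·k1); state_{n+1} = state_n + (h/2)·(k1 + k2).
0.000000: (-1.400000, 0.940000)
  k1 = (0.940000, 0.868000)
  predictor → (-1.155600, 1.165680)
  k2 = (1.053880, 0.456472)
  → (-1.140796, 1.112181)
(u(0.26), v(0.26)) ≈ (-1.1408, 1.1122)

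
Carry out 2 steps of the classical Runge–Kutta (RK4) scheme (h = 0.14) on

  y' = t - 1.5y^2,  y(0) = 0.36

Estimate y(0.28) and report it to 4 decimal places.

RK4: k1 = f(t_n, y_n); k2 = f(t_n + h/2, y_n + (h/2)·k1); k3 = f(t_n + h/2, y_n + (h/2)·k2); k4 = f(t_n + h, y_n + h·k3); y_{n+1} = y_n + (h/6)·(k1 + 2k2 + 2k3 + k4).
t=0.000000, y=0.360000:
  k1 = f(0.000000, 0.360000) = -0.194400
  k2 = f(0.070000, 0.346392) = -0.109981
  k3 = f(0.070000, 0.352301) = -0.116174
  k4 = f(0.140000, 0.343736) = -0.037231
  y ← 0.360000 + (0.14/6)·(k1 + 2k2 + 2k3 + k4) = 0.344041
t=0.140000, y=0.344041:
  k1 = f(0.140000, 0.344041) = -0.037547
  k2 = f(0.210000, 0.341413) = 0.035156
  k3 = f(0.210000, 0.346502) = 0.029904
  k4 = f(0.280000, 0.348228) = 0.098106
  y ← 0.344041 + (0.14/6)·(k1 + 2k2 + 2k3 + k4) = 0.348491
y(0.28) ≈ 0.3485

0.3485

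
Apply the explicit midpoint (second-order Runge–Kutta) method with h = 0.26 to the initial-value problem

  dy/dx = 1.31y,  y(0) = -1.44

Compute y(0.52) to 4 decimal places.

-2.8168

Midpoint: k1 = f(x_n, y_n); k2 = f(x_n + h/2, y_n + (h/2)·k1); y_{n+1} = y_n + h·k2.
x=0.000000, y=-1.440000:
  k1 = f(0.000000, -1.440000) = -1.886400
  k2 = f(0.130000, -1.685232) = -2.207654
  y ← -1.440000 + 0.26·(-2.207654) = -2.013990
x=0.260000, y=-2.013990:
  k1 = f(0.260000, -2.013990) = -2.638327
  k2 = f(0.390000, -2.356973) = -3.087634
  y ← -2.013990 + 0.26·(-3.087634) = -2.816775
y(0.52) ≈ -2.8168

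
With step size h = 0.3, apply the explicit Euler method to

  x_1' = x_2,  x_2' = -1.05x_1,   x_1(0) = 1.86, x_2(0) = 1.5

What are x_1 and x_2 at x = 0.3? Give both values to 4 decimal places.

2.3100, 0.9141

Euler on (x_1,x_2): x_1_{n+1} = x_1_n + h·x_1', x_2_{n+1} = x_2_n + h·x_2'.
0.000000: (1.860000, 1.500000); f=(1.500000, -1.953000) → (2.310000, 0.914100)
(x_1(0.3), x_2(0.3)) ≈ (2.3100, 0.9141)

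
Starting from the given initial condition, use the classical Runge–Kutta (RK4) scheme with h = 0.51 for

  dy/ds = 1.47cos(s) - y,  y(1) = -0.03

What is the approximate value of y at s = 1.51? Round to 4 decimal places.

0.1499

RK4: k1 = f(s_n, y_n); k2 = f(s_n + h/2, y_n + (h/2)·k1); k3 = f(s_n + h/2, y_n + (h/2)·k2); k4 = f(s_n + h, y_n + h·k3); y_{n+1} = y_n + (h/6)·(k1 + 2k2 + 2k3 + k4).
s=1.000000, y=-0.030000:
  k1 = f(1.000000, -0.030000) = 0.824244
  k2 = f(1.255000, 0.180182) = 0.276361
  k3 = f(1.255000, 0.040472) = 0.416071
  k4 = f(1.510000, 0.182196) = -0.092881
  y ← -0.030000 + (0.51/6)·(k1 + 2k2 + 2k3 + k4) = 0.149879
y(1.51) ≈ 0.1499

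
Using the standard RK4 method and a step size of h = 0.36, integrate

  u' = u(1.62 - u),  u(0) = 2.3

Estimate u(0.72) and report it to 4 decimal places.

1.7852

RK4: k1 = f(t_n, u_n); k2 = f(t_n + h/2, u_n + (h/2)·k1); k3 = f(t_n + h/2, u_n + (h/2)·k2); k4 = f(t_n + h, u_n + h·k3); u_{n+1} = u_n + (h/6)·(k1 + 2k2 + 2k3 + k4).
t=0.000000, u=2.300000:
  k1 = f(0.000000, 2.300000) = -1.564000
  k2 = f(0.180000, 2.018480) = -0.804324
  k3 = f(0.180000, 2.155222) = -1.153521
  k4 = f(0.360000, 1.884732) = -0.498949
  u ← 2.300000 + (0.36/6)·(k1 + 2k2 + 2k3 + k4) = 1.941282
t=0.360000, u=1.941282:
  k1 = f(0.360000, 1.941282) = -0.623698
  k2 = f(0.540000, 1.829016) = -0.382293
  k3 = f(0.540000, 1.872469) = -0.472740
  k4 = f(0.720000, 1.771095) = -0.267604
  u ← 1.941282 + (0.36/6)·(k1 + 2k2 + 2k3 + k4) = 1.785199
u(0.72) ≈ 1.7852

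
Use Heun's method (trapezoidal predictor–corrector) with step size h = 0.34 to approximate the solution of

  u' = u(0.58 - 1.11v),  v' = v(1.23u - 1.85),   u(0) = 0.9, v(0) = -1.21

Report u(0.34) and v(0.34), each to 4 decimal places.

1.5950, -1.0542

Heun on (u,v): k1 = f(s_n, state_n); k2 = f(s_n + h, state_n + h·k1); state_{n+1} = state_n + (h/2)·(k1 + k2).
0.000000: (0.900000, -1.210000)
  k1 = (1.730790, 0.899030)
  predictor → (1.488469, -0.904330)
  k2 = (2.357446, 0.017348)
  → (1.595000, -1.054216)
(u(0.34), v(0.34)) ≈ (1.5950, -1.0542)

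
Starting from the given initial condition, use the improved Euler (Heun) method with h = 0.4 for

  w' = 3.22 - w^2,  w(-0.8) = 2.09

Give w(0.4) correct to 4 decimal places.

Heun: k1 = f(t_n, w_n); k2 = f(t_n + h, w_n + h·k1); w_{n+1} = w_n + (h/2)·(k1 + k2).
t=-0.800000, w=2.090000:
  k1 = f(-0.800000, 2.090000) = -1.148100
  k2 = f(-0.400000, 1.630760) = 0.560622
  w ← 2.090000 + (0.4/2)·(-1.148100 + 0.560622) = 1.972504
t=-0.400000, w=1.972504:
  k1 = f(-0.400000, 1.972504) = -0.670773
  k2 = f(0.000000, 1.704195) = 0.315719
  w ← 1.972504 + (0.4/2)·(-0.670773 + 0.315719) = 1.901494
t=0.000000, w=1.901494:
  k1 = f(0.000000, 1.901494) = -0.395678
  k2 = f(0.400000, 1.743222) = 0.181175
  w ← 1.901494 + (0.4/2)·(-0.395678 + 0.181175) = 1.858593
w(0.4) ≈ 1.8586

1.8586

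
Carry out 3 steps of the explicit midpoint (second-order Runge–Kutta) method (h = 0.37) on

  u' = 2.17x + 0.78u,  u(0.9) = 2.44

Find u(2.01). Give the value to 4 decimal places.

10.8747

Midpoint: k1 = f(x_n, u_n); k2 = f(x_n + h/2, u_n + (h/2)·k1); u_{n+1} = u_n + h·k2.
x=0.900000, u=2.440000:
  k1 = f(0.900000, 2.440000) = 3.856200
  k2 = f(1.085000, 3.153397) = 4.814100
  u ← 2.440000 + 0.37·4.814100 = 4.221217
x=1.270000, u=4.221217:
  k1 = f(1.270000, 4.221217) = 6.048449
  k2 = f(1.455000, 5.340180) = 7.322690
  u ← 4.221217 + 0.37·7.322690 = 6.930612
x=1.640000, u=6.930612:
  k1 = f(1.640000, 6.930612) = 8.964678
  k2 = f(1.825000, 8.589078) = 10.659731
  u ← 6.930612 + 0.37·10.659731 = 10.874713
u(2.01) ≈ 10.8747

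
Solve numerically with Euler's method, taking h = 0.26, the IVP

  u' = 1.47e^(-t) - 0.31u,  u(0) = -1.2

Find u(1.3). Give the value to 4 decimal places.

Euler: u_{n+1} = u_n + h·f(t_n, u_n).
t=0.000000, u=-1.200000: f=1.842000 → u ← -1.200000 + 0.26·1.842000 = -0.721080
t=0.260000, u=-0.721080: f=1.356981 → u ← -0.721080 + 0.26·1.356981 = -0.368265
t=0.520000, u=-0.368265: f=0.988107 → u ← -0.368265 + 0.26·0.988107 = -0.111357
t=0.780000, u=-0.111357: f=0.708378 → u ← -0.111357 + 0.26·0.708378 = 0.072821
t=1.040000, u=0.072821: f=0.497004 → u ← 0.072821 + 0.26·0.497004 = 0.202042
u(1.3) ≈ 0.2020

0.2020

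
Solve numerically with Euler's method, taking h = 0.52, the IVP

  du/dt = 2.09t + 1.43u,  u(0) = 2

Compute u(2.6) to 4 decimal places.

Euler: u_{n+1} = u_n + h·f(t_n, u_n).
t=0.000000, u=2.000000: f=2.860000 → u ← 2.000000 + 0.52·2.860000 = 3.487200
t=0.520000, u=3.487200: f=6.073496 → u ← 3.487200 + 0.52·6.073496 = 6.645418
t=1.040000, u=6.645418: f=11.676548 → u ← 6.645418 + 0.52·11.676548 = 12.717223
t=1.560000, u=12.717223: f=21.446028 → u ← 12.717223 + 0.52·21.446028 = 23.869157
t=2.080000, u=23.869157: f=38.480095 → u ← 23.869157 + 0.52·38.480095 = 43.878807
u(2.6) ≈ 43.8788

43.8788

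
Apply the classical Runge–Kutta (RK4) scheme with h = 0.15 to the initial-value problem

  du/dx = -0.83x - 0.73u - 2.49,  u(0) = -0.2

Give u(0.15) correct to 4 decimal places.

RK4: k1 = f(x_n, u_n); k2 = f(x_n + h/2, u_n + (h/2)·k1); k3 = f(x_n + h/2, u_n + (h/2)·k2); k4 = f(x_n + h, u_n + h·k3); u_{n+1} = u_n + (h/6)·(k1 + 2k2 + 2k3 + k4).
x=0.000000, u=-0.200000:
  k1 = f(0.000000, -0.200000) = -2.344000
  k2 = f(0.075000, -0.375800) = -2.277916
  k3 = f(0.075000, -0.370844) = -2.281534
  k4 = f(0.150000, -0.542230) = -2.218672
  u ← -0.200000 + (0.15/6)·(k1 + 2k2 + 2k3 + k4) = -0.542039
u(0.15) ≈ -0.5420

-0.5420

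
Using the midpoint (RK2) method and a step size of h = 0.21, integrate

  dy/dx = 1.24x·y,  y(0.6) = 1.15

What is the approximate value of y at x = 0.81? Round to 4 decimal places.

Midpoint: k1 = f(x_n, y_n); k2 = f(x_n + h/2, y_n + (h/2)·k1); y_{n+1} = y_n + h·k2.
x=0.600000, y=1.150000:
  k1 = f(0.600000, 1.150000) = 0.855600
  k2 = f(0.705000, 1.239838) = 1.083866
  y ← 1.150000 + 0.21·1.083866 = 1.377612
y(0.81) ≈ 1.3776

1.3776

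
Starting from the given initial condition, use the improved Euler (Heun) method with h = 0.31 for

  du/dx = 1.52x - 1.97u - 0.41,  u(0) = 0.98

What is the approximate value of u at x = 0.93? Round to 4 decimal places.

Heun: k1 = f(x_n, u_n); k2 = f(x_n + h, u_n + h·k1); u_{n+1} = u_n + (h/2)·(k1 + k2).
x=0.000000, u=0.980000:
  k1 = f(0.000000, 0.980000) = -2.340600
  k2 = f(0.310000, 0.254414) = -0.439996
  u ← 0.980000 + (0.31/2)·(-2.340600 + (-0.439996)) = 0.549008
x=0.310000, u=0.549008:
  k1 = f(0.310000, 0.549008) = -1.020345
  k2 = f(0.620000, 0.232701) = 0.073980
  u ← 0.549008 + (0.31/2)·(-1.020345 + 0.073980) = 0.402321
x=0.620000, u=0.402321:
  k1 = f(0.620000, 0.402321) = -0.260172
  k2 = f(0.930000, 0.321668) = 0.369915
  u ← 0.402321 + (0.31/2)·(-0.260172 + 0.369915) = 0.419331
u(0.93) ≈ 0.4193

0.4193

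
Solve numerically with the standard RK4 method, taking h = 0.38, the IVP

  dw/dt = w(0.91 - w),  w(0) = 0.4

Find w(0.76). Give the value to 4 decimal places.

0.5554

RK4: k1 = f(t_n, w_n); k2 = f(t_n + h/2, w_n + (h/2)·k1); k3 = f(t_n + h/2, w_n + (h/2)·k2); k4 = f(t_n + h, w_n + h·k3); w_{n+1} = w_n + (h/6)·(k1 + 2k2 + 2k3 + k4).
t=0.000000, w=0.400000:
  k1 = f(0.000000, 0.400000) = 0.204000
  k2 = f(0.190000, 0.438760) = 0.206761
  k3 = f(0.190000, 0.439285) = 0.206778
  k4 = f(0.380000, 0.478576) = 0.206469
  w ← 0.400000 + (0.38/6)·(k1 + 2k2 + 2k3 + k4) = 0.478378
t=0.380000, w=0.478378:
  k1 = f(0.380000, 0.478378) = 0.206478
  k2 = f(0.570000, 0.517609) = 0.203105
  k3 = f(0.570000, 0.516968) = 0.203185
  k4 = f(0.760000, 0.555588) = 0.196907
  w ← 0.478378 + (0.38/6)·(k1 + 2k2 + 2k3 + k4) = 0.555389
w(0.76) ≈ 0.5554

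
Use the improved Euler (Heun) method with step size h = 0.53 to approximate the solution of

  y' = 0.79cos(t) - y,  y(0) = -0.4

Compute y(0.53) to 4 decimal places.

0.0348

Heun: k1 = f(t_n, y_n); k2 = f(t_n + h, y_n + h·k1); y_{n+1} = y_n + (h/2)·(k1 + k2).
t=0.000000, y=-0.400000:
  k1 = f(0.000000, -0.400000) = 1.190000
  k2 = f(0.530000, 0.230700) = 0.450918
  y ← -0.400000 + (0.53/2)·(1.190000 + 0.450918) = 0.034843
y(0.53) ≈ 0.0348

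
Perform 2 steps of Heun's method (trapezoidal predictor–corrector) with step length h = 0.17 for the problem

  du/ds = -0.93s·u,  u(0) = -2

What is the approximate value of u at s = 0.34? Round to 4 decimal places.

-1.8950

Heun: k1 = f(s_n, u_n); k2 = f(s_n + h, u_n + h·k1); u_{n+1} = u_n + (h/2)·(k1 + k2).
s=0.000000, u=-2.000000:
  k1 = f(0.000000, -2.000000) = 0.000000
  k2 = f(0.170000, -2.000000) = 0.316200
  u ← -2.000000 + (0.17/2)·(0.000000 + 0.316200) = -1.973123
s=0.170000, u=-1.973123:
  k1 = f(0.170000, -1.973123) = 0.311951
  k2 = f(0.340000, -1.920091) = 0.607133
  u ← -1.973123 + (0.17/2)·(0.311951 + 0.607133) = -1.895001
u(0.34) ≈ -1.8950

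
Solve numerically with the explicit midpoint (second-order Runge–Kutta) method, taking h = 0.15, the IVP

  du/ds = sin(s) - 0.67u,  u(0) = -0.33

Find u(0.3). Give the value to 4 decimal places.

Midpoint: k1 = f(s_n, u_n); k2 = f(s_n + h/2, u_n + (h/2)·k1); u_{n+1} = u_n + h·k2.
s=0.000000, u=-0.330000:
  k1 = f(0.000000, -0.330000) = 0.221100
  k2 = f(0.075000, -0.313418) = 0.284919
  u ← -0.330000 + 0.15·0.284919 = -0.287262
s=0.150000, u=-0.287262:
  k1 = f(0.150000, -0.287262) = 0.341904
  k2 = f(0.225000, -0.261619) = 0.398391
  u ← -0.287262 + 0.15·0.398391 = -0.227503
u(0.3) ≈ -0.2275

-0.2275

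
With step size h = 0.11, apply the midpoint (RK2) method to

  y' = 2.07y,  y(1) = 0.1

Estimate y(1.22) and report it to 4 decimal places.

0.1572

Midpoint: k1 = f(x_n, y_n); k2 = f(x_n + h/2, y_n + (h/2)·k1); y_{n+1} = y_n + h·k2.
x=1.000000, y=0.100000:
  k1 = f(1.000000, 0.100000) = 0.207000
  k2 = f(1.055000, 0.111385) = 0.230567
  y ← 0.100000 + 0.11·0.230567 = 0.125362
x=1.110000, y=0.125362:
  k1 = f(1.110000, 0.125362) = 0.259500
  k2 = f(1.165000, 0.139635) = 0.289044
  y ← 0.125362 + 0.11·0.289044 = 0.157157
y(1.22) ≈ 0.1572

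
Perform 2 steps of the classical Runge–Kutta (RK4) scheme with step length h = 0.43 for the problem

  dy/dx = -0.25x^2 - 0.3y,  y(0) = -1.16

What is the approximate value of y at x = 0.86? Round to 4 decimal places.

RK4: k1 = f(x_n, y_n); k2 = f(x_n + h/2, y_n + (h/2)·k1); k3 = f(x_n + h/2, y_n + (h/2)·k2); k4 = f(x_n + h, y_n + h·k3); y_{n+1} = y_n + (h/6)·(k1 + 2k2 + 2k3 + k4).
x=0.000000, y=-1.160000:
  k1 = f(0.000000, -1.160000) = 0.348000
  k2 = f(0.215000, -1.085180) = 0.313998
  k3 = f(0.215000, -1.092490) = 0.316191
  k4 = f(0.430000, -1.024038) = 0.260986
  y ← -1.160000 + (0.43/6)·(k1 + 2k2 + 2k3 + k4) = -1.026029
x=0.430000, y=-1.026029:
  k1 = f(0.430000, -1.026029) = 0.261584
  k2 = f(0.645000, -0.969788) = 0.186930
  k3 = f(0.645000, -0.985839) = 0.191745
  k4 = f(0.860000, -0.943578) = 0.098174
  y ← -1.026029 + (0.43/6)·(k1 + 2k2 + 2k3 + k4) = -0.945969
y(0.86) ≈ -0.9460

-0.9460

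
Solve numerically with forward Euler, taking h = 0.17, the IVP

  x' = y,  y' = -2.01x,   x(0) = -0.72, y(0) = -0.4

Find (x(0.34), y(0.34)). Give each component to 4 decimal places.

Euler on (x,y): x_{n+1} = x_n + h·x', y_{n+1} = y_n + h·y'.
0.000000: (-0.720000, -0.400000); f=(-0.400000, 1.447200) → (-0.788000, -0.153976)
0.170000: (-0.788000, -0.153976); f=(-0.153976, 1.583880) → (-0.814176, 0.115284)
(x(0.34), y(0.34)) ≈ (-0.8142, 0.1153)

-0.8142, 0.1153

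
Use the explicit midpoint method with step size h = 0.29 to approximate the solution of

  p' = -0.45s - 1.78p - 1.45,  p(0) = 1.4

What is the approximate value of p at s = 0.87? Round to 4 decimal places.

-0.4056

Midpoint: k1 = f(s_n, p_n); k2 = f(s_n + h/2, p_n + (h/2)·k1); p_{n+1} = p_n + h·k2.
s=0.000000, p=1.400000:
  k1 = f(0.000000, 1.400000) = -3.942000
  k2 = f(0.145000, 0.828410) = -2.989820
  p ← 1.400000 + 0.29·(-2.989820) = 0.532952
s=0.290000, p=0.532952:
  k1 = f(0.290000, 0.532952) = -2.529155
  k2 = f(0.435000, 0.166225) = -1.941630
  p ← 0.532952 + 0.29·(-1.941630) = -0.030120
s=0.580000, p=-0.030120:
  k1 = f(0.580000, -0.030120) = -1.657386
  k2 = f(0.725000, -0.270441) = -1.294864
  p ← -0.030120 + 0.29·(-1.294864) = -0.405631
p(0.87) ≈ -0.4056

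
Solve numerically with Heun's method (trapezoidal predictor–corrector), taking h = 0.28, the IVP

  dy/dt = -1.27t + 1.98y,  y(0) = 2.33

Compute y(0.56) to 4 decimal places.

6.5359

Heun: k1 = f(t_n, y_n); k2 = f(t_n + h, y_n + h·k1); y_{n+1} = y_n + (h/2)·(k1 + k2).
t=0.000000, y=2.330000:
  k1 = f(0.000000, 2.330000) = 4.613400
  k2 = f(0.280000, 3.621752) = 6.815469
  y ← 2.330000 + (0.28/2)·(4.613400 + 6.815469) = 3.930042
t=0.280000, y=3.930042:
  k1 = f(0.280000, 3.930042) = 7.425882
  k2 = f(0.560000, 6.009289) = 11.187192
  y ← 3.930042 + (0.28/2)·(7.425882 + 11.187192) = 6.535872
y(0.56) ≈ 6.5359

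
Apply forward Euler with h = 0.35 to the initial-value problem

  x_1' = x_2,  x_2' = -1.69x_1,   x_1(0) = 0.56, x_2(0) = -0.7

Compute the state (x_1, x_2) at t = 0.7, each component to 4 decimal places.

Euler on (x_1,x_2): x_1_{n+1} = x_1_n + h·x_1', x_2_{n+1} = x_2_n + h·x_2'.
0.000000: (0.560000, -0.700000); f=(-0.700000, -0.946400) → (0.315000, -1.031240)
0.350000: (0.315000, -1.031240); f=(-1.031240, -0.532350) → (-0.045934, -1.217562)
(x_1(0.7), x_2(0.7)) ≈ (-0.0459, -1.2176)

-0.0459, -1.2176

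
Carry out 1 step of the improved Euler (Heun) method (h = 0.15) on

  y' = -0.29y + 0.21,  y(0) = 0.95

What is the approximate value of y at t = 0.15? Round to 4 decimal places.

0.9404

Heun: k1 = f(t_n, y_n); k2 = f(t_n + h, y_n + h·k1); y_{n+1} = y_n + (h/2)·(k1 + k2).
t=0.000000, y=0.950000:
  k1 = f(0.000000, 0.950000) = -0.065500
  k2 = f(0.150000, 0.940175) = -0.062651
  y ← 0.950000 + (0.15/2)·(-0.065500 + (-0.062651)) = 0.940389
y(0.15) ≈ 0.9404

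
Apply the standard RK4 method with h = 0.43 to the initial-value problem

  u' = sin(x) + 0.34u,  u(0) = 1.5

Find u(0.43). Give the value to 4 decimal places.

RK4: k1 = f(x_n, u_n); k2 = f(x_n + h/2, u_n + (h/2)·k1); k3 = f(x_n + h/2, u_n + (h/2)·k2); k4 = f(x_n + h, u_n + h·k3); u_{n+1} = u_n + (h/6)·(k1 + 2k2 + 2k3 + k4).
x=0.000000, u=1.500000:
  k1 = f(0.000000, 1.500000) = 0.510000
  k2 = f(0.215000, 1.609650) = 0.760628
  k3 = f(0.215000, 1.663535) = 0.778949
  k4 = f(0.430000, 1.834948) = 1.040753
  u ← 1.500000 + (0.43/6)·(k1 + 2k2 + 2k3 + k4) = 1.831810
u(0.43) ≈ 1.8318

1.8318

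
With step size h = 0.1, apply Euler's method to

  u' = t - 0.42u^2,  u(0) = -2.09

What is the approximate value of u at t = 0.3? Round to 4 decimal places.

-2.7190

Euler: u_{n+1} = u_n + h·f(t_n, u_n).
t=0.000000, u=-2.090000: f=-1.834602 → u ← -2.090000 + 0.1·(-1.834602) = -2.273460
t=0.100000, u=-2.273460: f=-2.070821 → u ← -2.273460 + 0.1·(-2.070821) = -2.480542
t=0.200000, u=-2.480542: f=-2.384298 → u ← -2.480542 + 0.1·(-2.384298) = -2.718972
u(0.3) ≈ -2.7190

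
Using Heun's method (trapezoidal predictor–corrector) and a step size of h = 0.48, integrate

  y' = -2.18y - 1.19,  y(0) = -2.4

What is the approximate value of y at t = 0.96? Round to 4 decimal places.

Heun: k1 = f(t_n, y_n); k2 = f(t_n + h, y_n + h·k1); y_{n+1} = y_n + (h/2)·(k1 + k2).
t=0.000000, y=-2.400000:
  k1 = f(0.000000, -2.400000) = 4.042000
  k2 = f(0.480000, -0.459840) = -0.187549
  y ← -2.400000 + (0.48/2)·(4.042000 + (-0.187549)) = -1.474932
t=0.480000, y=-1.474932:
  k1 = f(0.480000, -1.474932) = 2.025351
  k2 = f(0.960000, -0.502763) = -0.093976
  y ← -1.474932 + (0.48/2)·(2.025351 + (-0.093976)) = -1.011402
y(0.96) ≈ -1.0114

-1.0114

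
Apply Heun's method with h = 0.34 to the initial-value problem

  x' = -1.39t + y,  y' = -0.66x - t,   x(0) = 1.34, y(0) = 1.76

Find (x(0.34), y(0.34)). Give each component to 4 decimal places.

1.8069, 1.3344

Heun on (x,y): k1 = f(t_n, state_n); k2 = f(t_n + h, state_n + h·k1); state_{n+1} = state_n + (h/2)·(k1 + k2).
0.000000: (1.340000, 1.760000)
  k1 = (1.760000, -0.884400)
  predictor → (1.938400, 1.459304)
  k2 = (0.986704, -1.619344)
  → (1.806940, 1.334364)
(x(0.34), y(0.34)) ≈ (1.8069, 1.3344)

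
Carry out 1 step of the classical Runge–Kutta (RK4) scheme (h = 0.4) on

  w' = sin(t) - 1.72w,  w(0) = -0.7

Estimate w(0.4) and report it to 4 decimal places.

RK4: k1 = f(t_n, w_n); k2 = f(t_n + h/2, w_n + (h/2)·k1); k3 = f(t_n + h/2, w_n + (h/2)·k2); k4 = f(t_n + h, w_n + h·k3); w_{n+1} = w_n + (h/6)·(k1 + 2k2 + 2k3 + k4).
t=0.000000, w=-0.700000:
  k1 = f(0.000000, -0.700000) = 1.204000
  k2 = f(0.200000, -0.459200) = 0.988493
  k3 = f(0.200000, -0.502301) = 1.062628
  k4 = f(0.400000, -0.274949) = 0.862331
  w ← -0.700000 + (0.4/6)·(k1 + 2k2 + 2k3 + k4) = -0.288762
w(0.4) ≈ -0.2888

-0.2888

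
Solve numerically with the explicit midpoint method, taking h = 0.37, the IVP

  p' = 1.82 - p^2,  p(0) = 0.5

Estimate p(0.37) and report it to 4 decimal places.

Midpoint: k1 = f(t_n, p_n); k2 = f(t_n + h/2, p_n + (h/2)·k1); p_{n+1} = p_n + h·k2.
t=0.000000, p=0.500000:
  k1 = f(0.000000, 0.500000) = 1.570000
  k2 = f(0.185000, 0.790450) = 1.195189
  p ← 0.500000 + 0.37·1.195189 = 0.942220
p(0.37) ≈ 0.9422

0.9422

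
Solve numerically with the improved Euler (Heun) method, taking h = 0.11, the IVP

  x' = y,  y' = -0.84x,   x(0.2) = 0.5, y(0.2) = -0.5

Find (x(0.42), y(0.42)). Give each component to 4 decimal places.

0.3804, -0.5818

Heun on (x,y): k1 = f(t_n, state_n); k2 = f(t_n + h, state_n + h·k1); state_{n+1} = state_n + (h/2)·(k1 + k2).
0.200000: (0.500000, -0.500000)
  k1 = (-0.500000, -0.420000)
  predictor → (0.445000, -0.546200)
  k2 = (-0.546200, -0.373800)
  → (0.442459, -0.543659)
0.310000: (0.442459, -0.543659)
  k1 = (-0.543659, -0.371666)
  predictor → (0.382657, -0.584542)
  k2 = (-0.584542, -0.321431)
  → (0.380408, -0.581779)
(x(0.42), y(0.42)) ≈ (0.3804, -0.5818)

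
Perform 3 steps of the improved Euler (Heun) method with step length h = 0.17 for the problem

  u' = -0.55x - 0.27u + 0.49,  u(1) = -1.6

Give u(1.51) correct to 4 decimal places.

Heun: k1 = f(x_n, u_n); k2 = f(x_n + h, u_n + h·k1); u_{n+1} = u_n + (h/2)·(k1 + k2).
x=1.000000, u=-1.600000:
  k1 = f(1.000000, -1.600000) = 0.372000
  k2 = f(1.170000, -1.536760) = 0.261425
  u ← -1.600000 + (0.17/2)·(0.372000 + 0.261425) = -1.546159
x=1.170000, u=-1.546159:
  k1 = f(1.170000, -1.546159) = 0.263963
  k2 = f(1.340000, -1.501285) = 0.158347
  u ← -1.546159 + (0.17/2)·(0.263963 + 0.158347) = -1.510263
x=1.340000, u=-1.510263:
  k1 = f(1.340000, -1.510263) = 0.160771
  k2 = f(1.510000, -1.482931) = 0.059891
  u ← -1.510263 + (0.17/2)·(0.160771 + 0.059891) = -1.491506
u(1.51) ≈ -1.4915

-1.4915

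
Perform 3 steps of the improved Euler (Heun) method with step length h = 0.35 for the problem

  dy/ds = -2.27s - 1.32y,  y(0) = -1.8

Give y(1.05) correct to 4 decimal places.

Heun: k1 = f(s_n, y_n); k2 = f(s_n + h, y_n + h·k1); y_{n+1} = y_n + (h/2)·(k1 + k2).
s=0.000000, y=-1.800000:
  k1 = f(0.000000, -1.800000) = 2.376000
  k2 = f(0.350000, -0.968400) = 0.483788
  y ← -1.800000 + (0.35/2)·(2.376000 + 0.483788) = -1.299537
s=0.350000, y=-1.299537:
  k1 = f(0.350000, -1.299537) = 0.920889
  k2 = f(0.700000, -0.977226) = -0.299062
  y ← -1.299537 + (0.35/2)·(0.920889 + (-0.299062)) = -1.190717
s=0.700000, y=-1.190717:
  k1 = f(0.700000, -1.190717) = -0.017253
  k2 = f(1.050000, -1.196756) = -0.803782
  y ← -1.190717 + (0.35/2)·(-0.017253 + (-0.803782)) = -1.334399
y(1.05) ≈ -1.3344

-1.3344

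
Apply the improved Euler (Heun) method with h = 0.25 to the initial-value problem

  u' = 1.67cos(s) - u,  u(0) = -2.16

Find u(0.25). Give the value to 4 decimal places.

-1.3287

Heun: k1 = f(s_n, u_n); k2 = f(s_n + h, u_n + h·k1); u_{n+1} = u_n + (h/2)·(k1 + k2).
s=0.000000, u=-2.160000:
  k1 = f(0.000000, -2.160000) = 3.830000
  k2 = f(0.250000, -1.202500) = 2.820584
  u ← -2.160000 + (0.25/2)·(3.830000 + 2.820584) = -1.328677
u(0.25) ≈ -1.3287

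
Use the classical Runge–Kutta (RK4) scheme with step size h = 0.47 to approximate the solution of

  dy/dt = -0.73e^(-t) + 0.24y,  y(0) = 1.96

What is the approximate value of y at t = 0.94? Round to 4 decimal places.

1.9483

RK4: k1 = f(t_n, y_n); k2 = f(t_n + h/2, y_n + (h/2)·k1); k3 = f(t_n + h/2, y_n + (h/2)·k2); k4 = f(t_n + h, y_n + h·k3); y_{n+1} = y_n + (h/6)·(k1 + 2k2 + 2k3 + k4).
t=0.000000, y=1.960000:
  k1 = f(0.000000, 1.960000) = -0.259600
  k2 = f(0.235000, 1.898994) = -0.121358
  k3 = f(0.235000, 1.931481) = -0.113561
  k4 = f(0.470000, 1.906626) = 0.001339
  y ← 1.960000 + (0.47/6)·(k1 + 2k2 + 2k3 + k4) = 1.902965
t=0.470000, y=1.902965:
  k1 = f(0.470000, 1.902965) = 0.000460
  k2 = f(0.705000, 1.903074) = 0.096038
  k3 = f(0.705000, 1.925534) = 0.101429
  k4 = f(0.940000, 1.950637) = 0.182995
  y ← 1.902965 + (0.47/6)·(k1 + 2k2 + 2k3 + k4) = 1.948273
y(0.94) ≈ 1.9483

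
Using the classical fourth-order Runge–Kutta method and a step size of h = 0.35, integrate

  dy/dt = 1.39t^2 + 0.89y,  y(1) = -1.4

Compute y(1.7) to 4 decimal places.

RK4: k1 = f(t_n, y_n); k2 = f(t_n + h/2, y_n + (h/2)·k1); k3 = f(t_n + h/2, y_n + (h/2)·k2); k4 = f(t_n + h, y_n + h·k3); y_{n+1} = y_n + (h/6)·(k1 + 2k2 + 2k3 + k4).
t=1.000000, y=-1.400000:
  k1 = f(1.000000, -1.400000) = 0.144000
  k2 = f(1.175000, -1.374800) = 0.695497
  k3 = f(1.175000, -1.278288) = 0.781392
  k4 = f(1.350000, -1.126513) = 1.530679
  y ← -1.400000 + (0.35/6)·(k1 + 2k2 + 2k3 + k4) = -1.130007
t=1.350000, y=-1.130007:
  k1 = f(1.350000, -1.130007) = 1.527569
  k2 = f(1.525000, -0.862682) = 2.464832
  k3 = f(1.525000, -0.698661) = 2.610810
  k4 = f(1.700000, -0.216223) = 3.824661
  y ← -1.130007 + (0.35/6)·(k1 + 2k2 + 2k3 + k4) = -0.225635
y(1.7) ≈ -0.2256

-0.2256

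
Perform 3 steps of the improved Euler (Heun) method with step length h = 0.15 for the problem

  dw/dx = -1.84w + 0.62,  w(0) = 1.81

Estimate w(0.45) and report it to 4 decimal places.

Heun: k1 = f(x_n, w_n); k2 = f(x_n + h, w_n + h·k1); w_{n+1} = w_n + (h/2)·(k1 + k2).
x=0.000000, w=1.810000:
  k1 = f(0.000000, 1.810000) = -2.710400
  k2 = f(0.150000, 1.403440) = -1.962330
  w ← 1.810000 + (0.15/2)·(-2.710400 + (-1.962330)) = 1.459545
x=0.150000, w=1.459545:
  k1 = f(0.150000, 1.459545) = -2.065563
  k2 = f(0.300000, 1.149711) = -1.495468
  w ← 1.459545 + (0.15/2)·(-2.065563 + (-1.495468)) = 1.192468
x=0.300000, w=1.192468:
  k1 = f(0.300000, 1.192468) = -1.574141
  k2 = f(0.450000, 0.956347) = -1.139678
  w ← 1.192468 + (0.15/2)·(-1.574141 + (-1.139678)) = 0.988932
w(0.45) ≈ 0.9889

0.9889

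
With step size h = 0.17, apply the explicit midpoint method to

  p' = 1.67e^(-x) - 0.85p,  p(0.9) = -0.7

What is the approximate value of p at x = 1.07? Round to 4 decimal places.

-0.5085

Midpoint: k1 = f(x_n, p_n); k2 = f(x_n + h/2, p_n + (h/2)·k1); p_{n+1} = p_n + h·k2.
x=0.900000, p=-0.700000:
  k1 = f(0.900000, -0.700000) = 1.273971
  k2 = f(0.985000, -0.591712) = 1.126599
  p ← -0.700000 + 0.17·1.126599 = -0.508478
p(1.07) ≈ -0.5085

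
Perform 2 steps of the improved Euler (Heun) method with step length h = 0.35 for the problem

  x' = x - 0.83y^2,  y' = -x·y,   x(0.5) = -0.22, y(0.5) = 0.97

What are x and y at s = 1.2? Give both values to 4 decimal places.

Heun on (x,y): k1 = f(s_n, state_n); k2 = f(s_n + h, state_n + h·k1); state_{n+1} = state_n + (h/2)·(k1 + k2).
0.500000: (-0.220000, 0.970000)
  k1 = (-1.000947, 0.213400)
  predictor → (-0.570331, 1.044690)
  k2 = (-1.476175, 0.595820)
  → (-0.653496, 1.111613)
0.850000: (-0.653496, 1.111613)
  k1 = (-1.679114, 0.726435)
  predictor → (-1.241186, 1.365866)
  k2 = (-2.789625, 1.695294)
  → (-1.435526, 1.535416)
(x(1.2), y(1.2)) ≈ (-1.4355, 1.5354)

-1.4355, 1.5354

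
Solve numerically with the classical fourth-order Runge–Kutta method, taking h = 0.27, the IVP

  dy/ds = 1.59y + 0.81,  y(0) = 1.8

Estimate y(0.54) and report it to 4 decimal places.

RK4: k1 = f(s_n, y_n); k2 = f(s_n + h/2, y_n + (h/2)·k1); k3 = f(s_n + h/2, y_n + (h/2)·k2); k4 = f(s_n + h, y_n + h·k3); y_{n+1} = y_n + (h/6)·(k1 + 2k2 + 2k3 + k4).
s=0.000000, y=1.800000:
  k1 = f(0.000000, 1.800000) = 3.672000
  k2 = f(0.135000, 2.295720) = 4.460195
  k3 = f(0.135000, 2.402126) = 4.629381
  k4 = f(0.270000, 3.049933) = 5.659393
  y ← 1.800000 + (0.27/6)·(k1 + 2k2 + 2k3 + k4) = 3.037974
s=0.270000, y=3.037974:
  k1 = f(0.270000, 3.037974) = 5.640379
  k2 = f(0.405000, 3.799426) = 6.851087
  k3 = f(0.405000, 3.962871) = 7.110965
  k4 = f(0.540000, 4.957935) = 8.693117
  y ← 3.037974 + (0.27/6)·(k1 + 2k2 + 2k3 + k4) = 4.939567
y(0.54) ≈ 4.9396

4.9396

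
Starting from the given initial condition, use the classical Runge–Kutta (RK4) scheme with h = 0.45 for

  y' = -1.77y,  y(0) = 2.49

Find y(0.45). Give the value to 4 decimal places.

RK4: k1 = f(t_n, y_n); k2 = f(t_n + h/2, y_n + (h/2)·k1); k3 = f(t_n + h/2, y_n + (h/2)·k2); k4 = f(t_n + h, y_n + h·k3); y_{n+1} = y_n + (h/6)·(k1 + 2k2 + 2k3 + k4).
t=0.000000, y=2.490000:
  k1 = f(0.000000, 2.490000) = -4.407300
  k2 = f(0.225000, 1.498358) = -2.652093
  k3 = f(0.225000, 1.893279) = -3.351104
  k4 = f(0.450000, 0.982003) = -1.738146
  y ← 2.490000 + (0.45/6)·(k1 + 2k2 + 2k3 + k4) = 1.128612
y(0.45) ≈ 1.1286

1.1286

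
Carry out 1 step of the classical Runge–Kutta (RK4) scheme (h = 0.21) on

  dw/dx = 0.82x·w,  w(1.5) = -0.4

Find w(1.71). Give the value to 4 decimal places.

-0.5273

RK4: k1 = f(x_n, w_n); k2 = f(x_n + h/2, w_n + (h/2)·k1); k3 = f(x_n + h/2, w_n + (h/2)·k2); k4 = f(x_n + h, w_n + h·k3); w_{n+1} = w_n + (h/6)·(k1 + 2k2 + 2k3 + k4).
x=1.500000, w=-0.400000:
  k1 = f(1.500000, -0.400000) = -0.492000
  k2 = f(1.605000, -0.451660) = -0.594430
  k3 = f(1.605000, -0.462415) = -0.608585
  k4 = f(1.710000, -0.527803) = -0.740085
  w ← -0.400000 + (0.21/6)·(k1 + 2k2 + 2k3 + k4) = -0.527334
w(1.71) ≈ -0.5273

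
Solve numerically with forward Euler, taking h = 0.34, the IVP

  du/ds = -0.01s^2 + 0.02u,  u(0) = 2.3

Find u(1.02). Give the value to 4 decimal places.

Euler: u_{n+1} = u_n + h·f(s_n, u_n).
s=0.000000, u=2.300000: f=0.046000 → u ← 2.300000 + 0.34·0.046000 = 2.315640
s=0.340000, u=2.315640: f=0.045157 → u ← 2.315640 + 0.34·0.045157 = 2.330993
s=0.680000, u=2.330993: f=0.041996 → u ← 2.330993 + 0.34·0.041996 = 2.345272
u(1.02) ≈ 2.3453

2.3453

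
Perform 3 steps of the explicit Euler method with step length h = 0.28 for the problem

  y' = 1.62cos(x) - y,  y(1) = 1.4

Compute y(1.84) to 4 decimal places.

Euler: y_{n+1} = y_n + h·f(x_n, y_n).
x=1.000000, y=1.400000: f=-0.524710 → y ← 1.400000 + 0.28·(-0.524710) = 1.253081
x=1.280000, y=1.253081: f=-0.788602 → y ← 1.253081 + 0.28·(-0.788602) = 1.032272
x=1.560000, y=1.032272: f=-1.014783 → y ← 1.032272 + 0.28·(-1.014783) = 0.748133
y(1.84) ≈ 0.7481

0.7481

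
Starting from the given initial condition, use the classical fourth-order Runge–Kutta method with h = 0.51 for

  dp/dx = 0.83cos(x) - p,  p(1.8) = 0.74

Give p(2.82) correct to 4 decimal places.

RK4: k1 = f(x_n, p_n); k2 = f(x_n + h/2, p_n + (h/2)·k1); k3 = f(x_n + h/2, p_n + (h/2)·k2); k4 = f(x_n + h, p_n + h·k3); p_{n+1} = p_n + (h/6)·(k1 + 2k2 + 2k3 + k4).
x=1.800000, p=0.740000:
  k1 = f(1.800000, 0.740000) = -0.928578
  k2 = f(2.055000, 0.503213) = -0.889581
  k3 = f(2.055000, 0.513157) = -0.899525
  k4 = f(2.310000, 0.281242) = -0.840413
  p ← 0.740000 + (0.51/6)·(k1 + 2k2 + 2k3 + k4) = 0.285488
x=2.310000, p=0.285488:
  k1 = f(2.310000, 0.285488) = -0.844659
  k2 = f(2.565000, 0.070100) = -0.765910
  k3 = f(2.565000, 0.090181) = -0.785991
  k4 = f(2.820000, -0.115367) = -0.672081
  p ← 0.285488 + (0.51/6)·(k1 + 2k2 + 2k3 + k4) = -0.107258
p(2.82) ≈ -0.1073

-0.1073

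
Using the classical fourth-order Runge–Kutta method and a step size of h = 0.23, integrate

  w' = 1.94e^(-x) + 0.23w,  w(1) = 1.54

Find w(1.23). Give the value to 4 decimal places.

1.7744

RK4: k1 = f(x_n, w_n); k2 = f(x_n + h/2, w_n + (h/2)·k1); k3 = f(x_n + h/2, w_n + (h/2)·k2); k4 = f(x_n + h, w_n + h·k3); w_{n+1} = w_n + (h/6)·(k1 + 2k2 + 2k3 + k4).
x=1.000000, w=1.540000:
  k1 = f(1.000000, 1.540000) = 1.067886
  k2 = f(1.115000, 1.662807) = 1.018601
  k3 = f(1.115000, 1.657139) = 1.017298
  k4 = f(1.230000, 1.773978) = 0.975063
  w ← 1.540000 + (0.23/6)·(k1 + 2k2 + 2k3 + k4) = 1.774399
w(1.23) ≈ 1.7744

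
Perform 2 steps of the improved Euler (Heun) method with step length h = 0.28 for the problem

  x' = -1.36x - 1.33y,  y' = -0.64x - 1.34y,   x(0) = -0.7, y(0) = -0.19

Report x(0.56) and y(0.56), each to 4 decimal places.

Heun on (x,y): k1 = f(s_n, state_n); k2 = f(s_n + h, state_n + h·k1); state_{n+1} = state_n + (h/2)·(k1 + k2).
0.000000: (-0.700000, -0.190000)
  k1 = (1.204700, 0.702600)
  predictor → (-0.362684, 0.006728)
  k2 = (0.484302, 0.223102)
  → (-0.463540, -0.060402)
0.280000: (-0.463540, -0.060402)
  k1 = (0.710748, 0.377604)
  predictor → (-0.264530, 0.045327)
  k2 = (0.299476, 0.108561)
  → (-0.322108, 0.007661)
(x(0.56), y(0.56)) ≈ (-0.3221, 0.0077)

-0.3221, 0.0077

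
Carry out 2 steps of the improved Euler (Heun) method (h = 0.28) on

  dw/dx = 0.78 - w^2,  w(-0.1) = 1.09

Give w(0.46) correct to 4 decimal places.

Heun: k1 = f(x_n, w_n); k2 = f(x_n + h, w_n + h·k1); w_{n+1} = w_n + (h/2)·(k1 + k2).
x=-0.100000, w=1.090000:
  k1 = f(-0.100000, 1.090000) = -0.408100
  k2 = f(0.180000, 0.975732) = -0.172053
  w ← 1.090000 + (0.28/2)·(-0.408100 + (-0.172053)) = 1.008779
x=0.180000, w=1.008779:
  k1 = f(0.180000, 1.008779) = -0.237634
  k2 = f(0.460000, 0.942241) = -0.107818
  w ← 1.008779 + (0.28/2)·(-0.237634 + (-0.107818)) = 0.960415
w(0.46) ≈ 0.9604

0.9604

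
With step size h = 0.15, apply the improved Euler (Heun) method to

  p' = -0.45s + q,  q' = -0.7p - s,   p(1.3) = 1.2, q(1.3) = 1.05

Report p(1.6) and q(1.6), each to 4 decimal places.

Heun on (p,q): k1 = f(s_n, state_n); k2 = f(s_n + h, state_n + h·k1); state_{n+1} = state_n + (h/2)·(k1 + k2).
1.300000: (1.200000, 1.050000)
  k1 = (0.465000, -2.140000)
  predictor → (1.269750, 0.729000)
  k2 = (0.076500, -2.338825)
  → (1.240612, 0.714088)
1.450000: (1.240612, 0.714088)
  k1 = (0.061588, -2.318429)
  predictor → (1.249851, 0.366324)
  k2 = (-0.353676, -2.474896)
  → (1.218706, 0.354589)
(p(1.6), q(1.6)) ≈ (1.2187, 0.3546)

1.2187, 0.3546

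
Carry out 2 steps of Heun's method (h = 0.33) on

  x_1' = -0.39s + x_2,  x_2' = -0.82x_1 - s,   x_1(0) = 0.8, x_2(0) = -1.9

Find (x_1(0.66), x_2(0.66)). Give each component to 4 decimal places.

-0.6592, -2.1820

Heun on (x_1,x_2): k1 = f(s_n, state_n); k2 = f(s_n + h, state_n + h·k1); state_{n+1} = state_n + (h/2)·(k1 + k2).
0.000000: (0.800000, -1.900000)
  k1 = (-1.900000, -0.656000)
  predictor → (0.173000, -2.116480)
  k2 = (-2.245180, -0.471860)
  → (0.116045, -2.086097)
0.330000: (0.116045, -2.086097)
  k1 = (-2.214797, -0.425157)
  predictor → (-0.614838, -2.226399)
  k2 = (-2.483799, -0.155833)
  → (-0.659223, -2.181960)
(x_1(0.66), x_2(0.66)) ≈ (-0.6592, -2.1820)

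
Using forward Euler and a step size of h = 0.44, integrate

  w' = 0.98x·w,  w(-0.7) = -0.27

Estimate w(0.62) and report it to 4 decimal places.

-0.1804

Euler: w_{n+1} = w_n + h·f(x_n, w_n).
x=-0.700000, w=-0.270000: f=0.185220 → w ← -0.270000 + 0.44·0.185220 = -0.188503
x=-0.260000, w=-0.188503: f=0.048031 → w ← -0.188503 + 0.44·0.048031 = -0.167370
x=0.180000, w=-0.167370: f=-0.029524 → w ← -0.167370 + 0.44·(-0.029524) = -0.180360
w(0.62) ≈ -0.1804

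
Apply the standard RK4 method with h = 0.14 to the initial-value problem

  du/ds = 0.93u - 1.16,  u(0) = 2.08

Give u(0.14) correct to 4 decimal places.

RK4: k1 = f(s_n, u_n); k2 = f(s_n + h/2, u_n + (h/2)·k1); k3 = f(s_n + h/2, u_n + (h/2)·k2); k4 = f(s_n + h, u_n + h·k3); u_{n+1} = u_n + (h/6)·(k1 + 2k2 + 2k3 + k4).
s=0.000000, u=2.080000:
  k1 = f(0.000000, 2.080000) = 0.774400
  k2 = f(0.070000, 2.134208) = 0.824813
  k3 = f(0.070000, 2.137737) = 0.828095
  k4 = f(0.140000, 2.195933) = 0.882218
  u ← 2.080000 + (0.14/6)·(k1 + 2k2 + 2k3 + k4) = 2.195790
u(0.14) ≈ 2.1958

2.1958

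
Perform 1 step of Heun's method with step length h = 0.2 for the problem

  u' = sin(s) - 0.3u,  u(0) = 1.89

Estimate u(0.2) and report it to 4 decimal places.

Heun: k1 = f(s_n, u_n); k2 = f(s_n + h, u_n + h·k1); u_{n+1} = u_n + (h/2)·(k1 + k2).
s=0.000000, u=1.890000:
  k1 = f(0.000000, 1.890000) = -0.567000
  k2 = f(0.200000, 1.776600) = -0.334311
  u ← 1.890000 + (0.2/2)·(-0.567000 + (-0.334311)) = 1.799869
u(0.2) ≈ 1.7999

1.7999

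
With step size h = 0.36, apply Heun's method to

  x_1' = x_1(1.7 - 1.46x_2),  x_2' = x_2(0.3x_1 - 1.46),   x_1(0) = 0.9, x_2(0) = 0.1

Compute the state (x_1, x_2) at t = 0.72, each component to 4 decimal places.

2.7340, 0.0501

Heun on (x_1,x_2): k1 = f(t_n, state_n); k2 = f(t_n + h, state_n + h·k1); state_{n+1} = state_n + (h/2)·(k1 + k2).
0.000000: (0.900000, 0.100000)
  k1 = (1.398600, -0.119000)
  predictor → (1.403496, 0.057160)
  k2 = (2.268816, -0.059386)
  → (1.560135, 0.067890)
0.360000: (1.560135, 0.067890)
  k1 = (2.497589, -0.067345)
  predictor → (2.459267, 0.043646)
  k2 = (4.024040, -0.031522)
  → (2.734028, 0.050094)
(x_1(0.72), x_2(0.72)) ≈ (2.7340, 0.0501)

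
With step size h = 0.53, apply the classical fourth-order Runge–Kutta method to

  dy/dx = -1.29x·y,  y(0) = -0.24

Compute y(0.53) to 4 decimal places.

RK4: k1 = f(x_n, y_n); k2 = f(x_n + h/2, y_n + (h/2)·k1); k3 = f(x_n + h/2, y_n + (h/2)·k2); k4 = f(x_n + h, y_n + h·k3); y_{n+1} = y_n + (h/6)·(k1 + 2k2 + 2k3 + k4).
x=0.000000, y=-0.240000:
  k1 = f(0.000000, -0.240000) = 0.000000
  k2 = f(0.265000, -0.240000) = 0.082044
  k3 = f(0.265000, -0.218258) = 0.074612
  k4 = f(0.530000, -0.200456) = 0.137052
  y ← -0.240000 + (0.53/6)·(k1 + 2k2 + 2k3 + k4) = -0.200218
y(0.53) ≈ -0.2002

-0.2002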